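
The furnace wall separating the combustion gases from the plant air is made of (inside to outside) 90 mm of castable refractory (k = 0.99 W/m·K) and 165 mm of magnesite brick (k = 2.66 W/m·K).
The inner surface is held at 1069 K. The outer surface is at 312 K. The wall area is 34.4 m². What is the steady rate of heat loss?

Model the wall as resistances in series:
R_castable refractory = L/(kA) = 0.09/(0.99×34.4) = 0.002643 K/W
R_magnesite brick = L/(kA) = 0.165/(2.66×34.4) = 0.001803 K/W
R_total = 0.004446 K/W
Q = ΔT / R_total = 757 / 0.004446

Q ≈ 170000 W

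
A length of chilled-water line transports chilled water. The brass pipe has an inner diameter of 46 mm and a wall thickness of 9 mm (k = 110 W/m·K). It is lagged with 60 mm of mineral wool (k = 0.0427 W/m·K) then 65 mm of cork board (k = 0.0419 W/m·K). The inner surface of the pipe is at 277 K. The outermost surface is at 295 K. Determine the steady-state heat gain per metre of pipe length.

q′ ≈ 3.02 W/m

For a radial system each layer contributes R = ln(r_out/r_in)/(2πkL); films add R = 1/(hA).
R_brass pipe wall = ln(32/23)/(2π×110×1) = 4.778×10^-4 K/W
R_mineral wool = ln(92/32)/(2π×0.0427×1) = 3.936 K/W
R_cork board = ln(157/92)/(2π×0.0419×1) = 2.03 K/W
R_total = 5.967 K/W
Q = ΔT/R_total = 18/5.967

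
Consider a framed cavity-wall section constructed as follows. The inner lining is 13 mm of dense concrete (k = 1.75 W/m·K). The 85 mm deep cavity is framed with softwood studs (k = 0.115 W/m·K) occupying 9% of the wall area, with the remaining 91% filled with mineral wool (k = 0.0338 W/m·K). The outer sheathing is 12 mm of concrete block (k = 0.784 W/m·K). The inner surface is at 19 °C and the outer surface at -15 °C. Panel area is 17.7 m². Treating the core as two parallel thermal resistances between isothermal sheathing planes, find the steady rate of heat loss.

Q ≈ 288 W

Sheathing layers in series; stud and cavity paths in parallel between them.
R_inner = 0.013/(1.75×17.7) = 4.197×10^-4 K/W
R_stud  = 0.085/(0.115×0.09×17.7) = 0.464 K/W
R_cav   = 0.085/(0.0338×0.91×17.7) = 0.1561 K/W
1/R_core = 1/R_stud + 1/R_cav → R_core = 0.1168 K/W
R_outer = 0.012/(0.784×17.7) = 8.648×10^-4 K/W
R_total = 0.1181 K/W
Q = ΔT/R_total = 34/0.1181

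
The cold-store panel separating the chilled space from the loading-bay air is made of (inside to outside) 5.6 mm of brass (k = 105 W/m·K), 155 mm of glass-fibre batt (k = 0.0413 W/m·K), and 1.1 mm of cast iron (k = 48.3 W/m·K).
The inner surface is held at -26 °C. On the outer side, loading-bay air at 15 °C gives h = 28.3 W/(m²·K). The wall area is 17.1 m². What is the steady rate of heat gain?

Thermal resistances in series:
R_brass = L/(kA) = 0.0056/(105×17.1) = 3.119×10^-6 K/W
R_glass-fibre batt = L/(kA) = 0.155/(0.0413×17.1) = 0.2195 K/W
R_cast iron = L/(kA) = 0.0011/(48.3×17.1) = 1.332×10^-6 K/W
R_outer film = 1/(h_o·A) = 1/(28.3×17.1) = 0.002066 K/W
R_total = 0.2215 K/W
Q = ΔT / R_total = 41 / 0.2215

Q ≈ 185 W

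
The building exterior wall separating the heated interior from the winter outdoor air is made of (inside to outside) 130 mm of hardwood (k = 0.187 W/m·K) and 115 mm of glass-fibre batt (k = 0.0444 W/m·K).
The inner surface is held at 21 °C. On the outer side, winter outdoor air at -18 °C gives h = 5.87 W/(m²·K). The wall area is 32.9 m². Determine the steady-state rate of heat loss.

Q ≈ 371 W

Using the resistance-network approach (series):
R_hardwood = L/(kA) = 0.13/(0.187×32.9) = 0.02113 K/W
R_glass-fibre batt = L/(kA) = 0.115/(0.0444×32.9) = 0.07873 K/W
R_outer film = 1/(h_o·A) = 1/(5.87×32.9) = 0.005178 K/W
R_total = 0.105 K/W
Q = ΔT / R_total = 39 / 0.105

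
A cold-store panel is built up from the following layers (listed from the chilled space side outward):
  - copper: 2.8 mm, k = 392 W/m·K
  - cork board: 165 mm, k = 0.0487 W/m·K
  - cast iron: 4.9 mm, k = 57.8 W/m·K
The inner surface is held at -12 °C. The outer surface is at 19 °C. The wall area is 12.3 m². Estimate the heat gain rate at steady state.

Series thermal resistances:
R_copper = L/(kA) = 0.0028/(392×12.3) = 5.807×10^-7 K/W
R_cork board = L/(kA) = 0.165/(0.0487×12.3) = 0.2755 K/W
R_cast iron = L/(kA) = 0.0049/(57.8×12.3) = 6.892×10^-6 K/W
R_total = 0.2755 K/W
Q = ΔT / R_total = 31 / 0.2755

Q ≈ 113 W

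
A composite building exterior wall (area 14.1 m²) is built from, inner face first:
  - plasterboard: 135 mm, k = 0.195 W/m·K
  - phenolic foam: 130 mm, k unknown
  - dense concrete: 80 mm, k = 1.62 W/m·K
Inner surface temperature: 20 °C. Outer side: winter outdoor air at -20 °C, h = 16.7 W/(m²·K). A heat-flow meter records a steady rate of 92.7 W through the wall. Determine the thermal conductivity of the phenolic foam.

k ≈ 0.0246 W/(m·K)

Using the resistance-network approach (series):
R_plasterboard = L/(kA) = 0.135/(0.195×14.1) = 0.0491 K/W
R_dense concrete = L/(kA) = 0.08/(1.62×14.1) = 0.003502 K/W
R_outer film = 1/(h_o·A) = 1/(16.7×14.1) = 0.004247 K/W
Sum of known resistances R_other = 0.05685 K/W
Total R = ΔT/Q = 40/92.7 = 0.4315 K/W
R_phenolic foam = R_total − R_other = 0.3747 K/W
k = L/(R·A) = 0.13/(0.3747×14.1)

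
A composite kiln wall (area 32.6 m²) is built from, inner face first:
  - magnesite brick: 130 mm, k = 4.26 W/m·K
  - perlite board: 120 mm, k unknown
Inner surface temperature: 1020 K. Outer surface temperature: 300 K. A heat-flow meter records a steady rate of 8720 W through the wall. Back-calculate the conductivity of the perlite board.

k ≈ 0.0451 W/(m·K)

Using the resistance-network approach (series):
R_magnesite brick = L/(kA) = 0.13/(4.26×32.6) = 9.361×10^-4 K/W
Sum of known resistances R_other = 9.361×10^-4 K/W
Total R = ΔT/Q = 720/8720 = 0.08257 K/W
R_perlite board = R_total − R_other = 0.08163 K/W
k = L/(R·A) = 0.12/(0.08163×32.6)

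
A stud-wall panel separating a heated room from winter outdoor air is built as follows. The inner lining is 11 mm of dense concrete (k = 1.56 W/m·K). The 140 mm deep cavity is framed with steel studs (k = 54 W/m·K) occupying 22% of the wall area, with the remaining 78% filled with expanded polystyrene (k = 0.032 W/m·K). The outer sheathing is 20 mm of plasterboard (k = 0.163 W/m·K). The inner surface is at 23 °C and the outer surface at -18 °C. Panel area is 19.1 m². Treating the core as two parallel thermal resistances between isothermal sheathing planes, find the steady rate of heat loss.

Sheathing layers in series; stud and cavity paths in parallel between them.
R_inner = 0.011/(1.56×19.1) = 3.692×10^-4 K/W
R_stud  = 0.14/(54×0.22×19.1) = 6.17×10^-4 K/W
R_cav   = 0.14/(0.032×0.78×19.1) = 0.2937 K/W
1/R_core = 1/R_stud + 1/R_cav → R_core = 6.157×10^-4 K/W
R_outer = 0.02/(0.163×19.1) = 0.006424 K/W
R_total = 0.007409 K/W
Q = ΔT/R_total = 41/0.007409

Q ≈ 5530 W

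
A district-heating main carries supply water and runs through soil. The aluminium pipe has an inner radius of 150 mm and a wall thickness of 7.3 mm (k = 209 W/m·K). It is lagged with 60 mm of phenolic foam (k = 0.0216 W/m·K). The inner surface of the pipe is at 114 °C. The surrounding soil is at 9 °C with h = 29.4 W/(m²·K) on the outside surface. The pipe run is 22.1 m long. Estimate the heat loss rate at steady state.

Q ≈ 965 W

Per-layer cylindrical resistances, series-summed:
R_aluminium pipe wall = ln(157.3/150)/(2π×209×22.1) = 1.637×10^-6 K/W
R_phenolic foam = ln(217.3/157.3)/(2π×0.0216×22.1) = 0.1077 K/W
R_outer film = 1/(h_o·2πr_oL) = 1/(29.4×2π×0.2173×22.1) = 0.001127 K/W
R_total = 0.1089 K/W
Q = ΔT/R_total = 105/0.1089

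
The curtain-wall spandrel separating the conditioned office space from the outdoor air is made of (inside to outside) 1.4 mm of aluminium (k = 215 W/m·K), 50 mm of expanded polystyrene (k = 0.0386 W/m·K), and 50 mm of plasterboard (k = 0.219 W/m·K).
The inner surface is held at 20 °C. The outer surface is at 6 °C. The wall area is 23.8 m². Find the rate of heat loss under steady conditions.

Using the resistance-network approach (series):
R_aluminium = L/(kA) = 0.0014/(215×23.8) = 2.736×10^-7 K/W
R_expanded polystyrene = L/(kA) = 0.05/(0.0386×23.8) = 0.05443 K/W
R_plasterboard = L/(kA) = 0.05/(0.219×23.8) = 0.009593 K/W
R_total = 0.06402 K/W
Q = ΔT / R_total = 14 / 0.06402

Q ≈ 219 W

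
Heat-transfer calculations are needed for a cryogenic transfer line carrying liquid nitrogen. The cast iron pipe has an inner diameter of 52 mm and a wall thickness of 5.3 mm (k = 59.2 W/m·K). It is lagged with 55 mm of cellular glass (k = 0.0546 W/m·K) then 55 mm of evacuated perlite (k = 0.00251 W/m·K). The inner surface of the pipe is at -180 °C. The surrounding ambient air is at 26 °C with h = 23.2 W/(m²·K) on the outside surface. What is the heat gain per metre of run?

Radial resistances (cylindrical: R_cond = ln(r_o/r_i)/(2πkL), R_conv = 1/(h·2πrL)):
R_cast iron pipe wall = ln(31.3/26)/(2π×59.2×1) = 4.988×10^-4 K/W
R_cellular glass = ln(86.3/31.3)/(2π×0.0546×1) = 2.956 K/W
R_evacuated perlite = ln(141.3/86.3)/(2π×0.00251×1) = 31.26 K/W
R_outer film = 1/(h_o·2πr_oL) = 1/(23.2×2π×0.1413×1) = 0.04855 K/W
R_total = 34.27 K/W
Q = ΔT/R_total = 206/34.27

q′ ≈ 6.01 W/m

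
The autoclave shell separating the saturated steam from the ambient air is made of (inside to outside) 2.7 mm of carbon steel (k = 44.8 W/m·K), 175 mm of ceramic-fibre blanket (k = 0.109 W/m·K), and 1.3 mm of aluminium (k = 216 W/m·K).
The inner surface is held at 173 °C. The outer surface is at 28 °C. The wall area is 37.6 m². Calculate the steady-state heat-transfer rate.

Thermal resistances in series:
R_carbon steel = L/(kA) = 0.0027/(44.8×37.6) = 1.603×10^-6 K/W
R_ceramic-fibre blanket = L/(kA) = 0.175/(0.109×37.6) = 0.0427 K/W
R_aluminium = L/(kA) = 0.0013/(216×37.6) = 1.601×10^-7 K/W
R_total = 0.0427 K/W
Q = ΔT / R_total = 145 / 0.0427

Q ≈ 3400 W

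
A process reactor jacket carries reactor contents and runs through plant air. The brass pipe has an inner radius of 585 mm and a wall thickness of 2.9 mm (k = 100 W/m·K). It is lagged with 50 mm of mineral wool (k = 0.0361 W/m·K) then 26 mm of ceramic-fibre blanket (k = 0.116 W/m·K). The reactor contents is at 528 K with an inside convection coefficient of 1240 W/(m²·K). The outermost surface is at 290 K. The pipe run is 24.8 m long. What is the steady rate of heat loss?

Q ≈ 14200 W

Treating each annulus and film as a series resistance:
R_inner film = 1/(h_i·2πr₁L) = 1/(1240×2π×0.585×24.8) = 8.847×10^-6 K/W
R_brass pipe wall = ln(587.9/585)/(2π×100×24.8) = 3.173×10^-7 K/W
R_mineral wool = ln(637.9/587.9)/(2π×0.0361×24.8) = 0.01451 K/W
R_ceramic-fibre blanket = ln(663.9/637.9)/(2π×0.116×24.8) = 0.00221 K/W
R_total = 0.01673 K/W
Q = ΔT/R_total = 238/0.01673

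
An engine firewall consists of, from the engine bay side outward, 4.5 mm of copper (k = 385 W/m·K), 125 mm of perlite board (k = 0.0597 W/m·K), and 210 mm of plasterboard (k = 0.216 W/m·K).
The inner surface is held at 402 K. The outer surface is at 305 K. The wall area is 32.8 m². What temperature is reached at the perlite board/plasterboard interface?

T ≈ 336 K

Model the wall as resistances in series:
R_copper = L/(kA) = 0.0045/(385×32.8) = 3.564×10^-7 K/W
R_perlite board = L/(kA) = 0.125/(0.0597×32.8) = 0.06384 K/W
R_plasterboard = L/(kA) = 0.21/(0.216×32.8) = 0.02964 K/W
R_total = 0.09348 K/W;  Q = ΔT/R_total = 97/0.09348 = 1038 W
T_interface = T_inner − Q·ΣR(inner→interface) = 402 − 1040×0.06384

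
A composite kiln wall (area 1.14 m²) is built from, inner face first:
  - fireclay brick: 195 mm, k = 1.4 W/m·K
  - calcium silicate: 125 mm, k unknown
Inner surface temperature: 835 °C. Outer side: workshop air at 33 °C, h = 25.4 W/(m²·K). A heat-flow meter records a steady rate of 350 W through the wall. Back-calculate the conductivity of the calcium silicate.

Thermal resistances in series:
R_fireclay brick = L/(kA) = 0.195/(1.4×1.14) = 0.1222 K/W
R_outer film = 1/(h_o·A) = 1/(25.4×1.14) = 0.03454 K/W
Sum of known resistances R_other = 0.1567 K/W
Total R = ΔT/Q = 802/350 = 2.291 K/W
R_calcium silicate = R_total − R_other = 2.135 K/W
k = L/(R·A) = 0.125/(2.135×1.14)

k ≈ 0.0514 W/(m·K)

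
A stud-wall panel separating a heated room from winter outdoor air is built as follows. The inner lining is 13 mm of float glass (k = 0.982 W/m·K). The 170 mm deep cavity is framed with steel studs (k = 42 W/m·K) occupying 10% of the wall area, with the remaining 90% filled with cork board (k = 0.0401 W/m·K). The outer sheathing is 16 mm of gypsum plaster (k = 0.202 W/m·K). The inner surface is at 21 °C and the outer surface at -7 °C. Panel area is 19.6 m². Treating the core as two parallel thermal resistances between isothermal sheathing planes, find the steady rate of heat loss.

Q ≈ 4140 W

Sheathing layers in series; stud and cavity paths in parallel between them.
R_inner = 0.013/(0.982×19.6) = 6.754×10^-4 K/W
R_stud  = 0.17/(42×0.1×19.6) = 0.002065 K/W
R_cav   = 0.17/(0.0401×0.9×19.6) = 0.2403 K/W
1/R_core = 1/R_stud + 1/R_cav → R_core = 0.002048 K/W
R_outer = 0.016/(0.202×19.6) = 0.004041 K/W
R_total = 0.006764 K/W
Q = ΔT/R_total = 28/0.006764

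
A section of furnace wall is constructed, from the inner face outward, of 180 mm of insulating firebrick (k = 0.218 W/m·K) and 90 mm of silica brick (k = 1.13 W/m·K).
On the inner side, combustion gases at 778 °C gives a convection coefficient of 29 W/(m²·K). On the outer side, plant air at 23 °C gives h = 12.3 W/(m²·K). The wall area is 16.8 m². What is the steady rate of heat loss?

Thermal resistances in series:
R_inner film = 1/(h_i·A) = 1/(29×16.8) = 0.002053 K/W
R_insulating firebrick = L/(kA) = 0.18/(0.218×16.8) = 0.04915 K/W
R_silica brick = L/(kA) = 0.09/(1.13×16.8) = 0.004741 K/W
R_outer film = 1/(h_o·A) = 1/(12.3×16.8) = 0.004839 K/W
R_total = 0.06078 K/W
Q = ΔT / R_total = 755 / 0.06078

Q ≈ 12400 W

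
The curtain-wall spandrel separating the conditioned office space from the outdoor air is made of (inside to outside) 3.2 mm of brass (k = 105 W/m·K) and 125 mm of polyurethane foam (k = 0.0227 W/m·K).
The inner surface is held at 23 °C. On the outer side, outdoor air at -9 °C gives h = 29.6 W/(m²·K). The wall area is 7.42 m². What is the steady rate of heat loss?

Model the wall as resistances in series:
R_brass = L/(kA) = 0.0032/(105×7.42) = 4.107×10^-6 K/W
R_polyurethane foam = L/(kA) = 0.125/(0.0227×7.42) = 0.7421 K/W
R_outer film = 1/(h_o·A) = 1/(29.6×7.42) = 0.004553 K/W
R_total = 0.7467 K/W
Q = ΔT / R_total = 32 / 0.7467

Q ≈ 42.9 W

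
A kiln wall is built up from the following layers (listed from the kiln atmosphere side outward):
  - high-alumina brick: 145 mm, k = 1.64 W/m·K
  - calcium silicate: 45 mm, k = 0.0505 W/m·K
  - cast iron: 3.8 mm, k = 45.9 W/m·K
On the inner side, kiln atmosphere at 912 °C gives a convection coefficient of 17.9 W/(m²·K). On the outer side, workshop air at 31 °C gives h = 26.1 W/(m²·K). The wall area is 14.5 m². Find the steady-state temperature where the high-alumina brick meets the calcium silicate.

Thermal resistances in series:
R_inner film = 1/(h_i·A) = 1/(17.9×14.5) = 0.003853 K/W
R_high-alumina brick = L/(kA) = 0.145/(1.64×14.5) = 0.006098 K/W
R_calcium silicate = L/(kA) = 0.045/(0.0505×14.5) = 0.06145 K/W
R_cast iron = L/(kA) = 0.0038/(45.9×14.5) = 5.71×10^-6 K/W
R_outer film = 1/(h_o·A) = 1/(26.1×14.5) = 0.002642 K/W
R_total = 0.07405 K/W;  Q = ΔT/R_total = 881/0.07405 = 11900 W
T_interface = T_inner − Q·ΣR(inner→interface) = 912 − 11900×0.00995

T ≈ 794 °C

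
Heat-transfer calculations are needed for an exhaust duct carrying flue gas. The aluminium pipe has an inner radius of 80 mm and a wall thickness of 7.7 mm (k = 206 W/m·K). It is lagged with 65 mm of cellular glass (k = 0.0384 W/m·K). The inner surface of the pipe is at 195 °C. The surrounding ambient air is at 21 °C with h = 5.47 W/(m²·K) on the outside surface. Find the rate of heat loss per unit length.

q′ ≈ 69.9 W/m

Radial resistances (cylindrical: R_cond = ln(r_o/r_i)/(2πkL), R_conv = 1/(h·2πrL)):
R_aluminium pipe wall = ln(87.7/80)/(2π×206×1) = 7.1×10^-5 K/W
R_cellular glass = ln(152.7/87.7)/(2π×0.0384×1) = 2.298 K/W
R_outer film = 1/(h_o·2πr_oL) = 1/(5.47×2π×0.1527×1) = 0.1905 K/W
R_total = 2.489 K/W
Q = ΔT/R_total = 174/2.489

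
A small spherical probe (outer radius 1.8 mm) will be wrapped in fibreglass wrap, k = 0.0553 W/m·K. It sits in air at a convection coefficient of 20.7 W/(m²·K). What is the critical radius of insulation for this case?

r_cr ≈ 5.34 mm

For a sphere r_cr = 2k/h = 2×0.0553/20.7
r_cr = 5.34 mm; since the bare radius (1.8 mm) is below r_cr, adding a thin layer of insulation will *increase* heat loss.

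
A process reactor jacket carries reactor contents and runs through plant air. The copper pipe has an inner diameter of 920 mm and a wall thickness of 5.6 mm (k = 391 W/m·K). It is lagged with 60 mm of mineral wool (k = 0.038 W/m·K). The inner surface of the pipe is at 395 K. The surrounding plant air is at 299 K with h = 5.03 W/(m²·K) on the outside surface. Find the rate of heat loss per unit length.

q′ ≈ 169 W/m

Per-layer cylindrical resistances, series-summed:
R_copper pipe wall = ln(465.6/460)/(2π×391×1) = 4.925×10^-6 K/W
R_mineral wool = ln(525.6/465.6)/(2π×0.038×1) = 0.5077 K/W
R_outer film = 1/(h_o·2πr_oL) = 1/(5.03×2π×0.5256×1) = 0.0602 K/W
R_total = 0.5679 K/W
Q = ΔT/R_total = 96/0.5679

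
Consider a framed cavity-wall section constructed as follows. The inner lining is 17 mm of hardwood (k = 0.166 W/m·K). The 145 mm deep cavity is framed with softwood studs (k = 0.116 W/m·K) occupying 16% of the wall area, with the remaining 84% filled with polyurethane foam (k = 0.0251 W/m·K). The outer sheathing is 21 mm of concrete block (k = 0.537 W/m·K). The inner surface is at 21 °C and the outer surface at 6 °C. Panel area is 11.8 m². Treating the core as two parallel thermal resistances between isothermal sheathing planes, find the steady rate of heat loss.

Q ≈ 46.6 W

Sheathing layers in series; stud and cavity paths in parallel between them.
R_inner = 0.017/(0.166×11.8) = 0.008679 K/W
R_stud  = 0.145/(0.116×0.16×11.8) = 0.6621 K/W
R_cav   = 0.145/(0.0251×0.84×11.8) = 0.5828 K/W
1/R_core = 1/R_stud + 1/R_cav → R_core = 0.31 K/W
R_outer = 0.021/(0.537×11.8) = 0.003314 K/W
R_total = 0.322 K/W
Q = ΔT/R_total = 15/0.322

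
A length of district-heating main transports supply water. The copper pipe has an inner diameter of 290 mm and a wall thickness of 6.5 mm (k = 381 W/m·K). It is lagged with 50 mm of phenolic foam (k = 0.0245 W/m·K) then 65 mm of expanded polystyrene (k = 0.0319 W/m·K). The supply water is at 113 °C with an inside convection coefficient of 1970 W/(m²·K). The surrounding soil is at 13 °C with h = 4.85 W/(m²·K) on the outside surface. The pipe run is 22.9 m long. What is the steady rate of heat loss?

Cylindrical conduction, so R = ln(r₂/r₁)/(2πkL) per layer, in series:
R_inner film = 1/(h_i·2πr₁L) = 1/(1970×2π×0.145×22.9) = 2.433×10^-5 K/W
R_copper pipe wall = ln(151.5/145)/(2π×381×22.9) = 7.999×10^-7 K/W
R_phenolic foam = ln(201.5/151.5)/(2π×0.0245×22.9) = 0.0809 K/W
R_expanded polystyrene = ln(266.5/201.5)/(2π×0.0319×22.9) = 0.06091 K/W
R_outer film = 1/(h_o·2πr_oL) = 1/(4.85×2π×0.2665×22.9) = 0.005377 K/W
R_total = 0.1472 K/W
Q = ΔT/R_total = 100/0.1472

Q ≈ 679 W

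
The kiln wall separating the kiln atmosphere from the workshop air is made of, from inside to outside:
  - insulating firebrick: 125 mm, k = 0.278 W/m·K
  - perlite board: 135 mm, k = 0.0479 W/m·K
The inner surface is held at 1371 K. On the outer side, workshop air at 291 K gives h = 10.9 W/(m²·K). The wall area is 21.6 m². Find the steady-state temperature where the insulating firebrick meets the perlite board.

T ≈ 1230 K

Treating each layer as a thermal resistance in series:
R_insulating firebrick = L/(kA) = 0.125/(0.278×21.6) = 0.02082 K/W
R_perlite board = L/(kA) = 0.135/(0.0479×21.6) = 0.1305 K/W
R_outer film = 1/(h_o·A) = 1/(10.9×21.6) = 0.004247 K/W
R_total = 0.1555 K/W;  Q = ΔT/R_total = 1080/0.1555 = 6943 W
T_interface = T_inner − Q·ΣR(inner→interface) = 1371 − 6940×0.02082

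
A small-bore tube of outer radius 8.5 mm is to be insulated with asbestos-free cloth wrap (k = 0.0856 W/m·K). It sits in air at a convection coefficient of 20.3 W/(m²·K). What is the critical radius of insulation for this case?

For a cylinder r_cr = k/h = 0.0856/20.3
r_cr = 4.22 mm; since the bare radius (8.5 mm) is above r_cr, any added insulation will reduce heat loss.

r_cr ≈ 4.22 mm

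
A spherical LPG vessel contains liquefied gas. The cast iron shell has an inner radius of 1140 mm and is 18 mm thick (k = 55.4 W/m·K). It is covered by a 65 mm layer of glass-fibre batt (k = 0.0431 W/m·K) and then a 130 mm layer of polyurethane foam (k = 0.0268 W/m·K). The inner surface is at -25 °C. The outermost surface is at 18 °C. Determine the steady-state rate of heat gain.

Radial (spherical) resistances in series:
R_cast iron shell = (1/1.14 − 1/1.158)/(4π×55.4) = 1.959×10^-5 K/W
R_glass-fibre batt = (1/1.158 − 1/1.223)/(4π×0.0431) = 0.08474 K/W
R_polyurethane foam = (1/1.223 − 1/1.353)/(4π×0.0268) = 0.2333 K/W
R_total = 0.318 K/W
Q = ΔT/R_total = 43/0.318

Q ≈ 135 W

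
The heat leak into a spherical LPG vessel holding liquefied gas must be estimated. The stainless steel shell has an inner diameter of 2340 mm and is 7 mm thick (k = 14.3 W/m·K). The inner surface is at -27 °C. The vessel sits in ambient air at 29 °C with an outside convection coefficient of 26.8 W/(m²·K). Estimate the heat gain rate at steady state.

Q ≈ 25800 W

Spherical conduction: R = (1/r_in − 1/r_out)/(4πk) per layer; series-sum.
R_stainless steel shell = (1/1.17 − 1/1.177)/(4π×14.3) = 2.829×10^-5 K/W
R_outer film = 1/(h·4πr_o²) = 1/(26.8×4π×1.177²) = 0.002143 K/W
R_total = 0.002172 K/W
Q = ΔT/R_total = 56/0.002172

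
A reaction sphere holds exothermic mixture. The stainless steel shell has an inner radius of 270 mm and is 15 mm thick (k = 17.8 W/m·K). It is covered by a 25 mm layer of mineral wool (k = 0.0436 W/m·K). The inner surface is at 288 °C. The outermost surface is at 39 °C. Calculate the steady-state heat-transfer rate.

For a spherical shell R = (1/r₁ − 1/r₂)/(4πk); film R = 1/(h·4πr²). In series:
R_stainless steel shell = (1/0.27 − 1/0.285)/(4π×17.8) = 8.715×10^-4 K/W
R_mineral wool = (1/0.285 − 1/0.31)/(4π×0.0436) = 0.5165 K/W
R_total = 0.5173 K/W
Q = ΔT/R_total = 249/0.5173

Q ≈ 481 W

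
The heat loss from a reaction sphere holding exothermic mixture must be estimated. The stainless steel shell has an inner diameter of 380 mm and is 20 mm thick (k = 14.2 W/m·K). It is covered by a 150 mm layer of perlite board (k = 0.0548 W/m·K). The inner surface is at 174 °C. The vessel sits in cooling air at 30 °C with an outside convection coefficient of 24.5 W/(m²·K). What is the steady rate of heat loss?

Q ≈ 49.5 W

Each spherical layer contributes R = (1/r_i − 1/r_o)/(4πk):
R_stainless steel shell = (1/0.19 − 1/0.21)/(4π×14.2) = 0.002809 K/W
R_perlite board = (1/0.21 − 1/0.36)/(4π×0.0548) = 2.881 K/W
R_outer film = 1/(h·4πr_o²) = 1/(24.5×4π×0.36²) = 0.02506 K/W
R_total = 2.909 K/W
Q = ΔT/R_total = 144/2.909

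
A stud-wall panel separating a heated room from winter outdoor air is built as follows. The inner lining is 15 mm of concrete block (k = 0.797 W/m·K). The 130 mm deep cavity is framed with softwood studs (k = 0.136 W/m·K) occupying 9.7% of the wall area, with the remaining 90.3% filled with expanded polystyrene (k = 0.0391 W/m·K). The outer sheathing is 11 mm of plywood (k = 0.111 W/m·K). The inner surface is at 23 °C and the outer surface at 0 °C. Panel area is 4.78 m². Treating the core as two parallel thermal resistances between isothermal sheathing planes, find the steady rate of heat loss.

Sheathing layers in series; stud and cavity paths in parallel between them.
R_inner = 0.015/(0.797×4.78) = 0.003937 K/W
R_stud  = 0.13/(0.136×0.097×4.78) = 2.062 K/W
R_cav   = 0.13/(0.0391×0.903×4.78) = 0.7703 K/W
1/R_core = 1/R_stud + 1/R_cav → R_core = 0.5608 K/W
R_outer = 0.011/(0.111×4.78) = 0.02073 K/W
R_total = 0.5854 K/W
Q = ΔT/R_total = 23/0.5854

Q ≈ 39.3 W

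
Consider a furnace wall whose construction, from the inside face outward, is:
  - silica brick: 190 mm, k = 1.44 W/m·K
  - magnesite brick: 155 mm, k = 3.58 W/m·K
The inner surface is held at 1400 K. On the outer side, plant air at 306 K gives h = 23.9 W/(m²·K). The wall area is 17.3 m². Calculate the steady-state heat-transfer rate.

Thermal resistances in series:
R_silica brick = L/(kA) = 0.19/(1.44×17.3) = 0.007627 K/W
R_magnesite brick = L/(kA) = 0.155/(3.58×17.3) = 0.002503 K/W
R_outer film = 1/(h_o·A) = 1/(23.9×17.3) = 0.002419 K/W
R_total = 0.01255 K/W
Q = ΔT / R_total = 1094 / 0.01255

Q ≈ 87200 W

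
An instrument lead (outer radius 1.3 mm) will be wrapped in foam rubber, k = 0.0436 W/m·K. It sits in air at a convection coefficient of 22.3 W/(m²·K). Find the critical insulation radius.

r_cr ≈ 1.96 mm

For a cylinder r_cr = k/h = 0.0436/22.3
r_cr = 1.96 mm; since the bare radius (1.3 mm) is below r_cr, adding a thin layer of insulation will *increase* heat loss.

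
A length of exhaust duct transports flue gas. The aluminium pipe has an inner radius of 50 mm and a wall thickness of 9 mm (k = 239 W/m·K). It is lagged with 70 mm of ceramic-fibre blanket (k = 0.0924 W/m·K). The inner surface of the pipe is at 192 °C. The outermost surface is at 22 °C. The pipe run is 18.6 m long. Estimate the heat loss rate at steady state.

Per-layer cylindrical resistances, series-summed:
R_aluminium pipe wall = ln(59/50)/(2π×239×18.6) = 5.926×10^-6 K/W
R_ceramic-fibre blanket = ln(129/59)/(2π×0.0924×18.6) = 0.07244 K/W
R_total = 0.07245 K/W
Q = ΔT/R_total = 170/0.07245

Q ≈ 2350 W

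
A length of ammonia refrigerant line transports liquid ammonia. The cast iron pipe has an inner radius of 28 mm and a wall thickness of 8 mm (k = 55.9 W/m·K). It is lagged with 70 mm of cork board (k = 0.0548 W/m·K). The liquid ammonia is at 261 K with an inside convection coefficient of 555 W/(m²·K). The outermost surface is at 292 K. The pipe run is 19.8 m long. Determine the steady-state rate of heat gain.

Q ≈ 195 W

Per-layer cylindrical resistances, series-summed:
R_inner film = 1/(h_i·2πr₁L) = 1/(555×2π×0.028×19.8) = 5.173×10^-4 K/W
R_cast iron pipe wall = ln(36/28)/(2π×55.9×19.8) = 3.614×10^-5 K/W
R_cork board = ln(106/36)/(2π×0.0548×19.8) = 0.1584 K/W
R_total = 0.159 K/W
Q = ΔT/R_total = 31/0.159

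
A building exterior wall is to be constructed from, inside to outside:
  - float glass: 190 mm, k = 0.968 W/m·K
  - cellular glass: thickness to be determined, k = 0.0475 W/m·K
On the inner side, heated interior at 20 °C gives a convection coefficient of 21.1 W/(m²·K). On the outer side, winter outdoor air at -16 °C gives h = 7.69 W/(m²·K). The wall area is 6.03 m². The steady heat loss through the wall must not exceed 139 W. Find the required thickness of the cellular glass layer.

Treating each layer as a thermal resistance in series:
R_inner film = 1/(h_i·A) = 1/(21.1×6.03) = 0.00786 K/W
R_float glass = L/(kA) = 0.19/(0.968×6.03) = 0.03255 K/W
R_outer film = 1/(h_o·A) = 1/(7.69×6.03) = 0.02157 K/W
Sum of the known resistances R_other = 0.06198 K/W
Required total resistance R_tot = ΔT/Q_allow = 36/139 = 0.259 K/W
R_cellular glass = R_tot − R_other = 0.197 K/W
L = R·k·A = 0.197×0.0475×6.03

L ≈ 56.4 mm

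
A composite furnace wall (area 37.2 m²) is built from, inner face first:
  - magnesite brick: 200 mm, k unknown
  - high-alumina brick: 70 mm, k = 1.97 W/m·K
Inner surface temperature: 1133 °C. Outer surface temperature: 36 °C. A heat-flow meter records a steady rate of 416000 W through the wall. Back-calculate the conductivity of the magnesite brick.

k ≈ 3.2 W/(m·K)

Treating each layer as a thermal resistance in series:
R_high-alumina brick = L/(kA) = 0.07/(1.97×37.2) = 9.552×10^-4 K/W
Sum of known resistances R_other = 9.552×10^-4 K/W
Total R = ΔT/Q = 1097/416000 = 0.002637 K/W
R_magnesite brick = R_total − R_other = 0.001682 K/W
k = L/(R·A) = 0.2/(0.001682×37.2)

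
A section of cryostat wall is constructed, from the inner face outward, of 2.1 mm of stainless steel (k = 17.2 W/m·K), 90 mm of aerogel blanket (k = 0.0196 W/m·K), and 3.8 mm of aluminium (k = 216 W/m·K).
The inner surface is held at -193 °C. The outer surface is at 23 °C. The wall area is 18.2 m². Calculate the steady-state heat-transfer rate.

Q ≈ 856 W

Treating each layer as a thermal resistance in series:
R_stainless steel = L/(kA) = 0.0021/(17.2×18.2) = 6.708×10^-6 K/W
R_aerogel blanket = L/(kA) = 0.09/(0.0196×18.2) = 0.2523 K/W
R_aluminium = L/(kA) = 0.0038/(216×18.2) = 9.666×10^-7 K/W
R_total = 0.2523 K/W
Q = ΔT / R_total = 216 / 0.2523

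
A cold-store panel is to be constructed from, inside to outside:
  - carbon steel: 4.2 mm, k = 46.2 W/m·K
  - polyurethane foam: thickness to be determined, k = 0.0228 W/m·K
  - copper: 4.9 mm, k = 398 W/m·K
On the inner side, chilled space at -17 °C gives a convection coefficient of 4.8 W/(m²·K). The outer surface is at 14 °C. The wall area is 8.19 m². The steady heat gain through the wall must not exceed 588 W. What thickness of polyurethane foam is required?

Treating each layer as a thermal resistance in series:
R_inner film = 1/(h_i·A) = 1/(4.8×8.19) = 0.02544 K/W
R_carbon steel = L/(kA) = 0.0042/(46.2×8.19) = 1.11×10^-5 K/W
R_copper = L/(kA) = 0.0049/(398×8.19) = 1.503×10^-6 K/W
Sum of the known resistances R_other = 0.02545 K/W
Required total resistance R_tot = ΔT/Q_allow = 31/588 = 0.05272 K/W
R_polyurethane foam = R_tot − R_other = 0.02727 K/W
L = R·k·A = 0.02727×0.0228×8.19

L ≈ 5.09 mm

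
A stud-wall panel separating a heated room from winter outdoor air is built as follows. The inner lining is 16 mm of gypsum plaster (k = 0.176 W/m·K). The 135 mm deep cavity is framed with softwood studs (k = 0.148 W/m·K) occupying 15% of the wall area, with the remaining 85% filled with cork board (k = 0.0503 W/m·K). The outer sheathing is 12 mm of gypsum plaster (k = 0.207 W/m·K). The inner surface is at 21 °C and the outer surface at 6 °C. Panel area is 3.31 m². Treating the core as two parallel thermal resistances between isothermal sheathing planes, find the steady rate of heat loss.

Sheathing layers in series; stud and cavity paths in parallel between them.
R_inner = 0.016/(0.176×3.31) = 0.02746 K/W
R_stud  = 0.135/(0.148×0.15×3.31) = 1.837 K/W
R_cav   = 0.135/(0.0503×0.85×3.31) = 0.9539 K/W
1/R_core = 1/R_stud + 1/R_cav → R_core = 0.6279 K/W
R_outer = 0.012/(0.207×3.31) = 0.01751 K/W
R_total = 0.6729 K/W
Q = ΔT/R_total = 15/0.6729

Q ≈ 22.3 W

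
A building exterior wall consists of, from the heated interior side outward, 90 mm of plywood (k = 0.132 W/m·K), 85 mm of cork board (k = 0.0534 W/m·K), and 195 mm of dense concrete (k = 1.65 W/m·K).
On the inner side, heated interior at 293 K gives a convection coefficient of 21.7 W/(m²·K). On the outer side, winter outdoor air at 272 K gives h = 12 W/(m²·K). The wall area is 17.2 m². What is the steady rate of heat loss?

Using the resistance-network approach (series):
R_inner film = 1/(h_i·A) = 1/(21.7×17.2) = 0.002679 K/W
R_plywood = L/(kA) = 0.09/(0.132×17.2) = 0.03964 K/W
R_cork board = L/(kA) = 0.085/(0.0534×17.2) = 0.09254 K/W
R_dense concrete = L/(kA) = 0.195/(1.65×17.2) = 0.006871 K/W
R_outer film = 1/(h_o·A) = 1/(12×17.2) = 0.004845 K/W
R_total = 0.1466 K/W
Q = ΔT / R_total = 21 / 0.1466

Q ≈ 143 W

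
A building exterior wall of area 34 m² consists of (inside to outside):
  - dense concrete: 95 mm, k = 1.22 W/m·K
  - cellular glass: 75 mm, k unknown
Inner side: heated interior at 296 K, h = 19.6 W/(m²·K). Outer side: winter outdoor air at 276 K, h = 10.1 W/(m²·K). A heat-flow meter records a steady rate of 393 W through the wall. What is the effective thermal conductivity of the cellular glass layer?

k ≈ 0.0499 W/(m·K)

Model the wall as resistances in series:
R_inner film = 1/(h_i·A) = 1/(19.6×34) = 0.001501 K/W
R_dense concrete = L/(kA) = 0.095/(1.22×34) = 0.00229 K/W
R_outer film = 1/(h_o·A) = 1/(10.1×34) = 0.002912 K/W
Sum of known resistances R_other = 0.006703 K/W
Total R = ΔT/Q = 20/393 = 0.05089 K/W
R_cellular glass = R_total − R_other = 0.04419 K/W
k = L/(R·A) = 0.075/(0.04419×34)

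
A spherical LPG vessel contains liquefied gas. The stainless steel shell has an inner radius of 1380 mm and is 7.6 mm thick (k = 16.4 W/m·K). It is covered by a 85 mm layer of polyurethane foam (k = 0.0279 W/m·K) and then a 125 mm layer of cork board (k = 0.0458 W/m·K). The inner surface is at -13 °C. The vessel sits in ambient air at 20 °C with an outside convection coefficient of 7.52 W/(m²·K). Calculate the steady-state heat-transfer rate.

Q ≈ 153 W

Each spherical layer contributes R = (1/r_i − 1/r_o)/(4πk):
R_stainless steel shell = (1/1.38 − 1/1.3876)/(4π×16.4) = 1.926×10^-5 K/W
R_polyurethane foam = (1/1.3876 − 1/1.4726)/(4π×0.0279) = 0.1186 K/W
R_cork board = (1/1.4726 − 1/1.5976)/(4π×0.0458) = 0.09232 K/W
R_outer film = 1/(h·4πr_o²) = 1/(7.52×4π×1.5976²) = 0.004146 K/W
R_total = 0.2151 K/W
Q = ΔT/R_total = 33/0.2151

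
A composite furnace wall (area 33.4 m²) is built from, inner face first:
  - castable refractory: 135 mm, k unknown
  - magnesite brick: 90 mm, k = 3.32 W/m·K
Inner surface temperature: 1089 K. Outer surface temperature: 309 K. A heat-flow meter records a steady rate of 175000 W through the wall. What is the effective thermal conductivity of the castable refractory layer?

Treating each layer as a thermal resistance in series:
R_magnesite brick = L/(kA) = 0.09/(3.32×33.4) = 8.116×10^-4 K/W
Sum of known resistances R_other = 8.116×10^-4 K/W
Total R = ΔT/Q = 780/175000 = 0.004457 K/W
R_castable refractory = R_total − R_other = 0.003646 K/W
k = L/(R·A) = 0.135/(0.003646×33.4)

k ≈ 1.11 W/(m·K)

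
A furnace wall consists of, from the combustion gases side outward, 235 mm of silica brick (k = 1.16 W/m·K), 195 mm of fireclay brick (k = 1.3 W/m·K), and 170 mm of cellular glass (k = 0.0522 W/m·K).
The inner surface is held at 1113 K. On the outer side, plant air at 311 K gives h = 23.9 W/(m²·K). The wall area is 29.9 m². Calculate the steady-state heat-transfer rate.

Model the wall as resistances in series:
R_silica brick = L/(kA) = 0.235/(1.16×29.9) = 0.006775 K/W
R_fireclay brick = L/(kA) = 0.195/(1.3×29.9) = 0.005017 K/W
R_cellular glass = L/(kA) = 0.17/(0.0522×29.9) = 0.1089 K/W
R_outer film = 1/(h_o·A) = 1/(23.9×29.9) = 0.001399 K/W
R_total = 0.1221 K/W
Q = ΔT / R_total = 802 / 0.1221

Q ≈ 6570 W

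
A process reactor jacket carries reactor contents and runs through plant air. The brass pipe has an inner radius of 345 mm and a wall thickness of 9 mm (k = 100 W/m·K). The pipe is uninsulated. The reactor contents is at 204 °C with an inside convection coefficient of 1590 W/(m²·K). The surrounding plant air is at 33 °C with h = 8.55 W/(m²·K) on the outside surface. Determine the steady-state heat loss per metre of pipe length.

q′ ≈ 3230 W/m

Cylindrical conduction, so R = ln(r₂/r₁)/(2πkL) per layer, in series:
R_inner film = 1/(h_i·2πr₁L) = 1/(1590×2π×0.345×1) = 2.901×10^-4 K/W
R_brass pipe wall = ln(354/345)/(2π×100×1) = 4.099×10^-5 K/W
R_outer film = 1/(h_o·2πr_oL) = 1/(8.55×2π×0.354×1) = 0.05258 K/W
R_total = 0.05291 K/W
Q = ΔT/R_total = 171/0.05291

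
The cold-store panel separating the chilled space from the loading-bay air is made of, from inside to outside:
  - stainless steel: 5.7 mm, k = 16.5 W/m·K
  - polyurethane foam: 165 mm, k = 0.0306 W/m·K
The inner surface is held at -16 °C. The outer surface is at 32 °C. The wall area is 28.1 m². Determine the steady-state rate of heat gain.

Q ≈ 250 W

Series thermal resistances:
R_stainless steel = L/(kA) = 0.0057/(16.5×28.1) = 1.229×10^-5 K/W
R_polyurethane foam = L/(kA) = 0.165/(0.0306×28.1) = 0.1919 K/W
R_total = 0.1919 K/W
Q = ΔT / R_total = 48 / 0.1919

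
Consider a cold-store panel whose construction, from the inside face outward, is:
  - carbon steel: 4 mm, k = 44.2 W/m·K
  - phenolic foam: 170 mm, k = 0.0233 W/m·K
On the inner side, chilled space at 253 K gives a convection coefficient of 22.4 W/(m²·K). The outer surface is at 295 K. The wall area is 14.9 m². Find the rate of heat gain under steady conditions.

Q ≈ 85.2 W

Treating each layer as a thermal resistance in series:
R_inner film = 1/(h_i·A) = 1/(22.4×14.9) = 0.002996 K/W
R_carbon steel = L/(kA) = 0.004/(44.2×14.9) = 6.074×10^-6 K/W
R_phenolic foam = L/(kA) = 0.17/(0.0233×14.9) = 0.4897 K/W
R_total = 0.4927 K/W
Q = ΔT / R_total = 42 / 0.4927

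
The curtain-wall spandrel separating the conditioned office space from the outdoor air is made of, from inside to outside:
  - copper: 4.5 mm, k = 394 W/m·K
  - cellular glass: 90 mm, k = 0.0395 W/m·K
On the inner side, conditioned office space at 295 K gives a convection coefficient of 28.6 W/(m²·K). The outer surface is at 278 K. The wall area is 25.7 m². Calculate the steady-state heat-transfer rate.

Series thermal resistances:
R_inner film = 1/(h_i·A) = 1/(28.6×25.7) = 0.001361 K/W
R_copper = L/(kA) = 0.0045/(394×25.7) = 4.444×10^-7 K/W
R_cellular glass = L/(kA) = 0.09/(0.0395×25.7) = 0.08866 K/W
R_total = 0.09002 K/W
Q = ΔT / R_total = 17 / 0.09002

Q ≈ 189 W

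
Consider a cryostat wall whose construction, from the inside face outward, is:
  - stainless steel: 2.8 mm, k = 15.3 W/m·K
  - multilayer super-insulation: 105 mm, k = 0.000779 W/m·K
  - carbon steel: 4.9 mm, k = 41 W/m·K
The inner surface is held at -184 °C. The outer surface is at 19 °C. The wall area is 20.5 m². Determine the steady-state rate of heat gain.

Q ≈ 30.9 W

Model the wall as resistances in series:
R_stainless steel = L/(kA) = 0.0028/(15.3×20.5) = 8.927×10^-6 K/W
R_multilayer super-insulation = L/(kA) = 0.105/(0.000779×20.5) = 6.575 K/W
R_carbon steel = L/(kA) = 0.0049/(41×20.5) = 5.83×10^-6 K/W
R_total = 6.575 K/W
Q = ΔT / R_total = 203 / 6.575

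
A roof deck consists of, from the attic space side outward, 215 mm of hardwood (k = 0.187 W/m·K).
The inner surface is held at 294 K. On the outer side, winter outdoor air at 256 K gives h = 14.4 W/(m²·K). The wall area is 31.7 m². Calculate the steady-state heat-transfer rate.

Model the wall as resistances in series:
R_hardwood = L/(kA) = 0.215/(0.187×31.7) = 0.03627 K/W
R_outer film = 1/(h_o·A) = 1/(14.4×31.7) = 0.002191 K/W
R_total = 0.03846 K/W
Q = ΔT / R_total = 38 / 0.03846

Q ≈ 988 W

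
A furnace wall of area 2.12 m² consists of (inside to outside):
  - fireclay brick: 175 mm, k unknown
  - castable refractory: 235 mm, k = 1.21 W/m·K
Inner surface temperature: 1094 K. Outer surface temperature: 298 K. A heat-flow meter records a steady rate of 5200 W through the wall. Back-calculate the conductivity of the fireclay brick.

k ≈ 1.34 W/(m·K)

Using the resistance-network approach (series):
R_castable refractory = L/(kA) = 0.235/(1.21×2.12) = 0.09161 K/W
Sum of known resistances R_other = 0.09161 K/W
Total R = ΔT/Q = 796/5200 = 0.1531 K/W
R_fireclay brick = R_total − R_other = 0.06147 K/W
k = L/(R·A) = 0.175/(0.06147×2.12)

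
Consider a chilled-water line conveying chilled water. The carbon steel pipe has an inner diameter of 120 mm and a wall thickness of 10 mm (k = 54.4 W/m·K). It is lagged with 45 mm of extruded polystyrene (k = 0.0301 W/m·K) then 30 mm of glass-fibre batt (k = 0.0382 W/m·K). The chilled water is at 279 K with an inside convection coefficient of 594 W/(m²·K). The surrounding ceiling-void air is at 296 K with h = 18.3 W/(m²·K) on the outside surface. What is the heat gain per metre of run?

q′ ≈ 4.65 W/m

Radial resistances (cylindrical: R_cond = ln(r_o/r_i)/(2πkL), R_conv = 1/(h·2πrL)):
R_inner film = 1/(h_i·2πr₁L) = 1/(594×2π×0.06×1) = 0.004466 K/W
R_carbon steel pipe wall = ln(70/60)/(2π×54.4×1) = 4.51×10^-4 K/W
R_extruded polystyrene = ln(115/70)/(2π×0.0301×1) = 2.625 K/W
R_glass-fibre batt = ln(145/115)/(2π×0.0382×1) = 0.9658 K/W
R_outer film = 1/(h_o·2πr_oL) = 1/(18.3×2π×0.145×1) = 0.05998 K/W
R_total = 3.656 K/W
Q = ΔT/R_total = 17/3.656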